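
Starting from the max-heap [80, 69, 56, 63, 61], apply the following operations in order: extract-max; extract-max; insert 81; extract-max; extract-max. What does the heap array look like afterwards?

[61, 56]

extract-max → returns 80:
  remove root 80; move last element 61 to root → [61, 69, 56, 63]
  61 vs larger child 69 at index 1, swap → [69, 61, 56, 63]
  61 vs only child 63 at index 3, swap → [69, 63, 56, 61]
extract-max → returns 69:
  remove root 69; move last element 61 to root → [61, 63, 56]
  61 vs larger child 63 at index 1, swap → [63, 61, 56]
insert 81:
  append 81 at index 3 → [63, 61, 56, 81]
  81 > parent 61 at index 1, swap → [63, 81, 56, 61]
  81 > parent 63 at index 0, swap → [81, 63, 56, 61]
extract-max → returns 81:
  remove root 81; move last element 61 to root → [61, 63, 56]
  61 vs larger child 63 at index 1, swap → [63, 61, 56]
extract-max → returns 63:
  remove root 63; move last element 56 to root → [56, 61]
  56 vs only child 61 at index 1, swap → [61, 56]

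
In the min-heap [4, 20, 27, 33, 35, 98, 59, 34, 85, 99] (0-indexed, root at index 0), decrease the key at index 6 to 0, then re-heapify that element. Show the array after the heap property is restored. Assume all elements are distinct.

[0, 20, 4, 33, 35, 98, 27, 34, 85, 99]

set index 6 from 59 to 0 → [4, 20, 27, 33, 35, 98, 0, 34, 85, 99]
0 < parent 27 at index 2, swap → [4, 20, 0, 33, 35, 98, 27, 34, 85, 99]
0 < parent 4 at index 0, swap → [0, 20, 4, 33, 35, 98, 27, 34, 85, 99]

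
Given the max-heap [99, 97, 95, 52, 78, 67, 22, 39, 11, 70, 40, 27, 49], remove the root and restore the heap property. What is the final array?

[97, 78, 95, 52, 70, 67, 22, 39, 11, 49, 40, 27]

remove root 99; move last element 49 to root → [49, 97, 95, 52, 78, 67, 22, 39, 11, 70, 40, 27]
49 vs larger child 97 at index 1, swap → [97, 49, 95, 52, 78, 67, 22, 39, 11, 70, 40, 27]
49 vs larger child 78 at index 4, swap → [97, 78, 95, 52, 49, 67, 22, 39, 11, 70, 40, 27]
49 vs larger child 70 at index 9, swap → [97, 78, 95, 52, 70, 67, 22, 39, 11, 49, 40, 27]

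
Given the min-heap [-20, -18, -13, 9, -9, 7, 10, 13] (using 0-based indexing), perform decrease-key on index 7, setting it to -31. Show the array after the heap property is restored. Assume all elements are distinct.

[-31, -20, -13, -18, -9, 7, 10, 9]

set index 7 from 13 to -31 → [-20, -18, -13, 9, -9, 7, 10, -31]
-31 < parent 9 at index 3, swap → [-20, -18, -13, -31, -9, 7, 10, 9]
-31 < parent -18 at index 1, swap → [-20, -31, -13, -18, -9, 7, 10, 9]
-31 < parent -20 at index 0, swap → [-31, -20, -13, -18, -9, 7, 10, 9]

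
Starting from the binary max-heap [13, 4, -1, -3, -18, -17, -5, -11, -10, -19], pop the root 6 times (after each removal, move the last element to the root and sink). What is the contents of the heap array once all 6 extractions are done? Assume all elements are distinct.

[-11, -18, -17, -19]

extract-max #1 returns 13:
  remove root 13; move last element -19 to root → [-19, 4, -1, -3, -18, -17, -5, -11, -10]
  -19 vs larger child 4 at index 1, swap → [4, -19, -1, -3, -18, -17, -5, -11, -10]
  -19 vs larger child -3 at index 3, swap → [4, -3, -1, -19, -18, -17, -5, -11, -10]
  -19 vs larger child -10 at index 8, swap → [4, -3, -1, -10, -18, -17, -5, -11, -19]
extract-max #2 returns 4:
  remove root 4; move last element -19 to root → [-19, -3, -1, -10, -18, -17, -5, -11]
  -19 vs larger child -1 at index 2, swap → [-1, -3, -19, -10, -18, -17, -5, -11]
  -19 vs larger child -5 at index 6, swap → [-1, -3, -5, -10, -18, -17, -19, -11]
extract-max #3 returns -1:
  remove root -1; move last element -11 to root → [-11, -3, -5, -10, -18, -17, -19]
  -11 vs larger child -3 at index 1, swap → [-3, -11, -5, -10, -18, -17, -19]
  -11 vs larger child -10 at index 3, swap → [-3, -10, -5, -11, -18, -17, -19]
extract-max #4 returns -3:
  remove root -3; move last element -19 to root → [-19, -10, -5, -11, -18, -17]
  -19 vs larger child -5 at index 2, swap → [-5, -10, -19, -11, -18, -17]
  -19 vs only child -17 at index 5, swap → [-5, -10, -17, -11, -18, -19]
extract-max #5 returns -5:
  remove root -5; move last element -19 to root → [-19, -10, -17, -11, -18]
  -19 vs larger child -10 at index 1, swap → [-10, -19, -17, -11, -18]
  -19 vs larger child -11 at index 3, swap → [-10, -11, -17, -19, -18]
extract-max #6 returns -10:
  remove root -10; move last element -18 to root → [-18, -11, -17, -19]
  -18 vs larger child -11 at index 1, swap → [-11, -18, -17, -19]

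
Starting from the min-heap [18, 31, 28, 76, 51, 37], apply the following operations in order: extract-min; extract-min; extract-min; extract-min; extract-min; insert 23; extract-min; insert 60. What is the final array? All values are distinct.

extract-min → returns 18:
  remove root 18; move last element 37 to root → [37, 31, 28, 76, 51]
  37 vs smaller child 28 at index 2, swap → [28, 31, 37, 76, 51]
extract-min → returns 28:
  remove root 28; move last element 51 to root → [51, 31, 37, 76]
  51 vs smaller child 31 at index 1, swap → [31, 51, 37, 76]
extract-min → returns 31:
  remove root 31; move last element 76 to root → [76, 51, 37]
  76 vs smaller child 37 at index 2, swap → [37, 51, 76]
extract-min → returns 37:
  remove root 37; move last element 76 to root → [76, 51]
  76 vs only child 51 at index 1, swap → [51, 76]
extract-min → returns 51:
  remove root 51; move last element 76 to root → [76] (no swap needed)
insert 23:
  append 23 at index 1 → [76, 23]
  23 < parent 76 at index 0, swap → [23, 76]
extract-min → returns 23:
  remove root 23; move last element 76 to root → [76] (no swap needed)
insert 60:
  append 60 at index 1 → [76, 60]
  60 < parent 76 at index 0, swap → [60, 76]

[60, 76]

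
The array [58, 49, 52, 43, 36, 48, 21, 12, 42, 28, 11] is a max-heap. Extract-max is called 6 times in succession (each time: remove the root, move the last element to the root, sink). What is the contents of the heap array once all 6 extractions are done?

extract-max #1 returns 58:
  remove root 58; move last element 11 to root → [11, 49, 52, 43, 36, 48, 21, 12, 42, 28]
  11 vs larger child 52 at index 2, swap → [52, 49, 11, 43, 36, 48, 21, 12, 42, 28]
  11 vs larger child 48 at index 5, swap → [52, 49, 48, 43, 36, 11, 21, 12, 42, 28]
extract-max #2 returns 52:
  remove root 52; move last element 28 to root → [28, 49, 48, 43, 36, 11, 21, 12, 42]
  28 vs larger child 49 at index 1, swap → [49, 28, 48, 43, 36, 11, 21, 12, 42]
  28 vs larger child 43 at index 3, swap → [49, 43, 48, 28, 36, 11, 21, 12, 42]
  28 vs larger child 42 at index 8, swap → [49, 43, 48, 42, 36, 11, 21, 12, 28]
extract-max #3 returns 49:
  remove root 49; move last element 28 to root → [28, 43, 48, 42, 36, 11, 21, 12]
  28 vs larger child 48 at index 2, swap → [48, 43, 28, 42, 36, 11, 21, 12]
extract-max #4 returns 48:
  remove root 48; move last element 12 to root → [12, 43, 28, 42, 36, 11, 21]
  12 vs larger child 43 at index 1, swap → [43, 12, 28, 42, 36, 11, 21]
  12 vs larger child 42 at index 3, swap → [43, 42, 28, 12, 36, 11, 21]
extract-max #5 returns 43:
  remove root 43; move last element 21 to root → [21, 42, 28, 12, 36, 11]
  21 vs larger child 42 at index 1, swap → [42, 21, 28, 12, 36, 11]
  21 vs larger child 36 at index 4, swap → [42, 36, 28, 12, 21, 11]
extract-max #6 returns 42:
  remove root 42; move last element 11 to root → [11, 36, 28, 12, 21]
  11 vs larger child 36 at index 1, swap → [36, 11, 28, 12, 21]
  11 vs larger child 21 at index 4, swap → [36, 21, 28, 12, 11]

[36, 21, 28, 12, 11]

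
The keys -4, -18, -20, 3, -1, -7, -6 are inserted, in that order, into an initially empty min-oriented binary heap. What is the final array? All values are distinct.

[-20, -4, -18, 3, -1, -7, -6]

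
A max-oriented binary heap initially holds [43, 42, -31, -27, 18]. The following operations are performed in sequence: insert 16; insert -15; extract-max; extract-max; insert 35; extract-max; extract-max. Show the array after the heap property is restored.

[16, -15, -31, -27]

insert 16:
  append 16 at index 5 → [43, 42, -31, -27, 18, 16]
  16 > parent -31 at index 2, swap → [43, 42, 16, -27, 18, -31]
insert -15:
  append -15 at index 6 → [43, 42, 16, -27, 18, -31, -15] (no swap needed)
extract-max → returns 43:
  remove root 43; move last element -15 to root → [-15, 42, 16, -27, 18, -31]
  -15 vs larger child 42 at index 1, swap → [42, -15, 16, -27, 18, -31]
  -15 vs larger child 18 at index 4, swap → [42, 18, 16, -27, -15, -31]
extract-max → returns 42:
  remove root 42; move last element -31 to root → [-31, 18, 16, -27, -15]
  -31 vs larger child 18 at index 1, swap → [18, -31, 16, -27, -15]
  -31 vs larger child -15 at index 4, swap → [18, -15, 16, -27, -31]
insert 35:
  append 35 at index 5 → [18, -15, 16, -27, -31, 35]
  35 > parent 16 at index 2, swap → [18, -15, 35, -27, -31, 16]
  35 > parent 18 at index 0, swap → [35, -15, 18, -27, -31, 16]
extract-max → returns 35:
  remove root 35; move last element 16 to root → [16, -15, 18, -27, -31]
  16 vs larger child 18 at index 2, swap → [18, -15, 16, -27, -31]
extract-max → returns 18:
  remove root 18; move last element -31 to root → [-31, -15, 16, -27]
  -31 vs larger child 16 at index 2, swap → [16, -15, -31, -27]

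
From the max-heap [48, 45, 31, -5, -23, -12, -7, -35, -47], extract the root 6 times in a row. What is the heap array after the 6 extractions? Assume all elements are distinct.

[-23, -35, -47]

extract-max #1 returns 48:
  remove root 48; move last element -47 to root → [-47, 45, 31, -5, -23, -12, -7, -35]
  -47 vs larger child 45 at index 1, swap → [45, -47, 31, -5, -23, -12, -7, -35]
  -47 vs larger child -5 at index 3, swap → [45, -5, 31, -47, -23, -12, -7, -35]
  -47 vs only child -35 at index 7, swap → [45, -5, 31, -35, -23, -12, -7, -47]
extract-max #2 returns 45:
  remove root 45; move last element -47 to root → [-47, -5, 31, -35, -23, -12, -7]
  -47 vs larger child 31 at index 2, swap → [31, -5, -47, -35, -23, -12, -7]
  -47 vs larger child -7 at index 6, swap → [31, -5, -7, -35, -23, -12, -47]
extract-max #3 returns 31:
  remove root 31; move last element -47 to root → [-47, -5, -7, -35, -23, -12]
  -47 vs larger child -5 at index 1, swap → [-5, -47, -7, -35, -23, -12]
  -47 vs larger child -23 at index 4, swap → [-5, -23, -7, -35, -47, -12]
extract-max #4 returns -5:
  remove root -5; move last element -12 to root → [-12, -23, -7, -35, -47]
  -12 vs larger child -7 at index 2, swap → [-7, -23, -12, -35, -47]
extract-max #5 returns -7:
  remove root -7; move last element -47 to root → [-47, -23, -12, -35]
  -47 vs larger child -12 at index 2, swap → [-12, -23, -47, -35]
extract-max #6 returns -12:
  remove root -12; move last element -35 to root → [-35, -23, -47]
  -35 vs larger child -23 at index 1, swap → [-23, -35, -47]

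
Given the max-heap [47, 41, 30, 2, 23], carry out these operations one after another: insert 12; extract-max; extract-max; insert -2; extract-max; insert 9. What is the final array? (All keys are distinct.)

[23, 9, 12, -2, 2]

insert 12:
  append 12 at index 5 → [47, 41, 30, 2, 23, 12] (no swap needed)
extract-max → returns 47:
  remove root 47; move last element 12 to root → [12, 41, 30, 2, 23]
  12 vs larger child 41 at index 1, swap → [41, 12, 30, 2, 23]
  12 vs larger child 23 at index 4, swap → [41, 23, 30, 2, 12]
extract-max → returns 41:
  remove root 41; move last element 12 to root → [12, 23, 30, 2]
  12 vs larger child 30 at index 2, swap → [30, 23, 12, 2]
insert -2:
  append -2 at index 4 → [30, 23, 12, 2, -2] (no swap needed)
extract-max → returns 30:
  remove root 30; move last element -2 to root → [-2, 23, 12, 2]
  -2 vs larger child 23 at index 1, swap → [23, -2, 12, 2]
  -2 vs only child 2 at index 3, swap → [23, 2, 12, -2]
insert 9:
  append 9 at index 4 → [23, 2, 12, -2, 9]
  9 > parent 2 at index 1, swap → [23, 9, 12, -2, 2]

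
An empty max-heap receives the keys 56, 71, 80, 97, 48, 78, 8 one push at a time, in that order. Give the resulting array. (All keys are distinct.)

[97, 80, 78, 56, 48, 71, 8]

Insert 56:
  append 56 at index 0 → [56] (no swap needed)
Insert 71:
  append 71 at index 1 → [56, 71]
  71 > parent 56 at index 0, swap → [71, 56]
Insert 80:
  append 80 at index 2 → [71, 56, 80]
  80 > parent 71 at index 0, swap → [80, 56, 71]
Insert 97:
  append 97 at index 3 → [80, 56, 71, 97]
  97 > parent 56 at index 1, swap → [80, 97, 71, 56]
  97 > parent 80 at index 0, swap → [97, 80, 71, 56]
Insert 48:
  append 48 at index 4 → [97, 80, 71, 56, 48] (no swap needed)
Insert 78:
  append 78 at index 5 → [97, 80, 71, 56, 48, 78]
  78 > parent 71 at index 2, swap → [97, 80, 78, 56, 48, 71]
Insert 8:
  append 8 at index 6 → [97, 80, 78, 56, 48, 71, 8] (no swap needed)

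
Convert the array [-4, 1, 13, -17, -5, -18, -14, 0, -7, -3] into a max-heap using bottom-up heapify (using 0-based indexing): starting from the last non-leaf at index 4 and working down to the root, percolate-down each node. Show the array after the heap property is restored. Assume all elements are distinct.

sift down from index 4:
  -5 vs only child -3 at index 9, swap → [-4, 1, 13, -17, -3, -18, -14, 0, -7, -5]
sift down from index 3:
  -17 vs larger child 0 at index 7, swap → [-4, 1, 13, 0, -3, -18, -14, -17, -7, -5]
sift down from index 2: already satisfies heap property
sift down from index 1: already satisfies heap property
sift down from index 0:
  -4 vs larger child 13 at index 2, swap → [13, 1, -4, 0, -3, -18, -14, -17, -7, -5]

[13, 1, -4, 0, -3, -18, -14, -17, -7, -5]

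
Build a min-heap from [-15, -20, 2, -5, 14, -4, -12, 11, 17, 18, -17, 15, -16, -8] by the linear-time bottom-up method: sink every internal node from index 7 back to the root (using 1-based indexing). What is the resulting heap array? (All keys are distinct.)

sift down from index 7: already satisfies heap property
sift down from index 6:
  -4 vs smaller child -16 at index 13, swap → [-15, -20, 2, -5, 14, -16, -12, 11, 17, 18, -17, 15, -4, -8]
sift down from index 5:
  14 vs smaller child -17 at index 11, swap → [-15, -20, 2, -5, -17, -16, -12, 11, 17, 18, 14, 15, -4, -8]
sift down from index 4: already satisfies heap property
sift down from index 3:
  2 vs smaller child -16 at index 6, swap → [-15, -20, -16, -5, -17, 2, -12, 11, 17, 18, 14, 15, -4, -8]
  2 vs smaller child -4 at index 13, swap → [-15, -20, -16, -5, -17, -4, -12, 11, 17, 18, 14, 15, 2, -8]
sift down from index 2: already satisfies heap property
sift down from index 1:
  -15 vs smaller child -20 at index 2, swap → [-20, -15, -16, -5, -17, -4, -12, 11, 17, 18, 14, 15, 2, -8]
  -15 vs smaller child -17 at index 5, swap → [-20, -17, -16, -5, -15, -4, -12, 11, 17, 18, 14, 15, 2, -8]

[-20, -17, -16, -5, -15, -4, -12, 11, 17, 18, 14, 15, 2, -8]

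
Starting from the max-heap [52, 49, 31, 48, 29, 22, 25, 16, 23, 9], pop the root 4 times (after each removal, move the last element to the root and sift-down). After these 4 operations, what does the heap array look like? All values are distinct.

extract-max #1 returns 52:
  remove root 52; move last element 9 to root → [9, 49, 31, 48, 29, 22, 25, 16, 23]
  9 vs larger child 49 at index 1, swap → [49, 9, 31, 48, 29, 22, 25, 16, 23]
  9 vs larger child 48 at index 3, swap → [49, 48, 31, 9, 29, 22, 25, 16, 23]
  9 vs larger child 23 at index 8, swap → [49, 48, 31, 23, 29, 22, 25, 16, 9]
extract-max #2 returns 49:
  remove root 49; move last element 9 to root → [9, 48, 31, 23, 29, 22, 25, 16]
  9 vs larger child 48 at index 1, swap → [48, 9, 31, 23, 29, 22, 25, 16]
  9 vs larger child 29 at index 4, swap → [48, 29, 31, 23, 9, 22, 25, 16]
extract-max #3 returns 48:
  remove root 48; move last element 16 to root → [16, 29, 31, 23, 9, 22, 25]
  16 vs larger child 31 at index 2, swap → [31, 29, 16, 23, 9, 22, 25]
  16 vs larger child 25 at index 6, swap → [31, 29, 25, 23, 9, 22, 16]
extract-max #4 returns 31:
  remove root 31; move last element 16 to root → [16, 29, 25, 23, 9, 22]
  16 vs larger child 29 at index 1, swap → [29, 16, 25, 23, 9, 22]
  16 vs larger child 23 at index 3, swap → [29, 23, 25, 16, 9, 22]

[29, 23, 25, 16, 9, 22]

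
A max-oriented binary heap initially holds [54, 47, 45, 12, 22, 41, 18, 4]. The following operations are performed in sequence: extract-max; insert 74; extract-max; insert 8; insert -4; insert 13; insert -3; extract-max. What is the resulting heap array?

[45, 22, 41, 12, 13, -3, 18, 8, -4, 4]

extract-max → returns 54:
  remove root 54; move last element 4 to root → [4, 47, 45, 12, 22, 41, 18]
  4 vs larger child 47 at index 1, swap → [47, 4, 45, 12, 22, 41, 18]
  4 vs larger child 22 at index 4, swap → [47, 22, 45, 12, 4, 41, 18]
insert 74:
  append 74 at index 7 → [47, 22, 45, 12, 4, 41, 18, 74]
  74 > parent 12 at index 3, swap → [47, 22, 45, 74, 4, 41, 18, 12]
  74 > parent 22 at index 1, swap → [47, 74, 45, 22, 4, 41, 18, 12]
  74 > parent 47 at index 0, swap → [74, 47, 45, 22, 4, 41, 18, 12]
extract-max → returns 74:
  remove root 74; move last element 12 to root → [12, 47, 45, 22, 4, 41, 18]
  12 vs larger child 47 at index 1, swap → [47, 12, 45, 22, 4, 41, 18]
  12 vs larger child 22 at index 3, swap → [47, 22, 45, 12, 4, 41, 18]
insert 8:
  append 8 at index 7 → [47, 22, 45, 12, 4, 41, 18, 8] (no swap needed)
insert -4:
  append -4 at index 8 → [47, 22, 45, 12, 4, 41, 18, 8, -4] (no swap needed)
insert 13:
  append 13 at index 9 → [47, 22, 45, 12, 4, 41, 18, 8, -4, 13]
  13 > parent 4 at index 4, swap → [47, 22, 45, 12, 13, 41, 18, 8, -4, 4]
insert -3:
  append -3 at index 10 → [47, 22, 45, 12, 13, 41, 18, 8, -4, 4, -3] (no swap needed)
extract-max → returns 47:
  remove root 47; move last element -3 to root → [-3, 22, 45, 12, 13, 41, 18, 8, -4, 4]
  -3 vs larger child 45 at index 2, swap → [45, 22, -3, 12, 13, 41, 18, 8, -4, 4]
  -3 vs larger child 41 at index 5, swap → [45, 22, 41, 12, 13, -3, 18, 8, -4, 4]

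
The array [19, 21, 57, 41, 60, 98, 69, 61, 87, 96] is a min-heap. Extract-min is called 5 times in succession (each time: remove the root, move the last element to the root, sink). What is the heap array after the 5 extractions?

[61, 87, 69, 96, 98]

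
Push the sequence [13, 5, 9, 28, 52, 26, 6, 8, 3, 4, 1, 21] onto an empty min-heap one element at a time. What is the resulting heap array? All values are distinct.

Insert 13:
  append 13 at index 0 → [13] (no swap needed)
Insert 5:
  append 5 at index 1 → [13, 5]
  5 < parent 13 at index 0, swap → [5, 13]
Insert 9:
  append 9 at index 2 → [5, 13, 9] (no swap needed)
Insert 28:
  append 28 at index 3 → [5, 13, 9, 28] (no swap needed)
Insert 52:
  append 52 at index 4 → [5, 13, 9, 28, 52] (no swap needed)
Insert 26:
  append 26 at index 5 → [5, 13, 9, 28, 52, 26] (no swap needed)
Insert 6:
  append 6 at index 6 → [5, 13, 9, 28, 52, 26, 6]
  6 < parent 9 at index 2, swap → [5, 13, 6, 28, 52, 26, 9]
Insert 8:
  append 8 at index 7 → [5, 13, 6, 28, 52, 26, 9, 8]
  8 < parent 28 at index 3, swap → [5, 13, 6, 8, 52, 26, 9, 28]
  8 < parent 13 at index 1, swap → [5, 8, 6, 13, 52, 26, 9, 28]
Insert 3:
  append 3 at index 8 → [5, 8, 6, 13, 52, 26, 9, 28, 3]
  3 < parent 13 at index 3, swap → [5, 8, 6, 3, 52, 26, 9, 28, 13]
  3 < parent 8 at index 1, swap → [5, 3, 6, 8, 52, 26, 9, 28, 13]
  3 < parent 5 at index 0, swap → [3, 5, 6, 8, 52, 26, 9, 28, 13]
Insert 4:
  append 4 at index 9 → [3, 5, 6, 8, 52, 26, 9, 28, 13, 4]
  4 < parent 52 at index 4, swap → [3, 5, 6, 8, 4, 26, 9, 28, 13, 52]
  4 < parent 5 at index 1, swap → [3, 4, 6, 8, 5, 26, 9, 28, 13, 52]
Insert 1:
  append 1 at index 10 → [3, 4, 6, 8, 5, 26, 9, 28, 13, 52, 1]
  1 < parent 5 at index 4, swap → [3, 4, 6, 8, 1, 26, 9, 28, 13, 52, 5]
  1 < parent 4 at index 1, swap → [3, 1, 6, 8, 4, 26, 9, 28, 13, 52, 5]
  1 < parent 3 at index 0, swap → [1, 3, 6, 8, 4, 26, 9, 28, 13, 52, 5]
Insert 21:
  append 21 at index 11 → [1, 3, 6, 8, 4, 26, 9, 28, 13, 52, 5, 21]
  21 < parent 26 at index 5, swap → [1, 3, 6, 8, 4, 21, 9, 28, 13, 52, 5, 26]

[1, 3, 6, 8, 4, 21, 9, 28, 13, 52, 5, 26]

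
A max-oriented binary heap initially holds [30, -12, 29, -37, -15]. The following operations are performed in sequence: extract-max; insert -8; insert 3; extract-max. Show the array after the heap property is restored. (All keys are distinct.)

[3, -8, -15, -37, -12]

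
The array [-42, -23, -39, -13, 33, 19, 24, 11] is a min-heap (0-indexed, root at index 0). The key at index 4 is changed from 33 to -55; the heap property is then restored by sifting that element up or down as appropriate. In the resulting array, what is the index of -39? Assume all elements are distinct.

set index 4 from 33 to -55 → [-42, -23, -39, -13, -55, 19, 24, 11]
-55 < parent -23 at index 1, swap → [-42, -55, -39, -13, -23, 19, 24, 11]
-55 < parent -42 at index 0, swap → [-55, -42, -39, -13, -23, 19, 24, 11]
resulting array: [-55, -42, -39, -13, -23, 19, 24, 11]

2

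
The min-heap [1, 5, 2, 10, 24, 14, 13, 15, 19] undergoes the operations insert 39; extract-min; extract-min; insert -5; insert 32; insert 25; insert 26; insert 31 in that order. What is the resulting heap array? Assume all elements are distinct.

[-5, 5, 13, 10, 24, 14, 39, 19, 15, 32, 25, 26, 31]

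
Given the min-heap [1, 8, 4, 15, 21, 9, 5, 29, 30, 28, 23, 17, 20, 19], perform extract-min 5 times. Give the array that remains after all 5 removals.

[15, 20, 17, 28, 21, 23, 19, 29, 30]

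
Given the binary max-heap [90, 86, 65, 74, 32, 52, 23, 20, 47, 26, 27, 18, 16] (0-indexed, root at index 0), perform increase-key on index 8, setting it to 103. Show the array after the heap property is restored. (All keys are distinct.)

[103, 90, 65, 86, 32, 52, 23, 20, 74, 26, 27, 18, 16]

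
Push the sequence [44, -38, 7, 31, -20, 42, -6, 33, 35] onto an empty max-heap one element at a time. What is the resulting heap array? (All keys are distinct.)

[44, 35, 42, 33, -20, 7, -6, -38, 31]

Insert 44:
  append 44 at index 0 → [44] (no swap needed)
Insert -38:
  append -38 at index 1 → [44, -38] (no swap needed)
Insert 7:
  append 7 at index 2 → [44, -38, 7] (no swap needed)
Insert 31:
  append 31 at index 3 → [44, -38, 7, 31]
  31 > parent -38 at index 1, swap → [44, 31, 7, -38]
Insert -20:
  append -20 at index 4 → [44, 31, 7, -38, -20] (no swap needed)
Insert 42:
  append 42 at index 5 → [44, 31, 7, -38, -20, 42]
  42 > parent 7 at index 2, swap → [44, 31, 42, -38, -20, 7]
Insert -6:
  append -6 at index 6 → [44, 31, 42, -38, -20, 7, -6] (no swap needed)
Insert 33:
  append 33 at index 7 → [44, 31, 42, -38, -20, 7, -6, 33]
  33 > parent -38 at index 3, swap → [44, 31, 42, 33, -20, 7, -6, -38]
  33 > parent 31 at index 1, swap → [44, 33, 42, 31, -20, 7, -6, -38]
Insert 35:
  append 35 at index 8 → [44, 33, 42, 31, -20, 7, -6, -38, 35]
  35 > parent 31 at index 3, swap → [44, 33, 42, 35, -20, 7, -6, -38, 31]
  35 > parent 33 at index 1, swap → [44, 35, 42, 33, -20, 7, -6, -38, 31]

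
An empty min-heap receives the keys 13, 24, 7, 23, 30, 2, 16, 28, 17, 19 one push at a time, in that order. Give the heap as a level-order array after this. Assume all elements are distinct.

[2, 17, 7, 23, 19, 13, 16, 28, 24, 30]

Insert 13:
  append 13 at index 0 → [13] (no swap needed)
Insert 24:
  append 24 at index 1 → [13, 24] (no swap needed)
Insert 7:
  append 7 at index 2 → [13, 24, 7]
  7 < parent 13 at index 0, swap → [7, 24, 13]
Insert 23:
  append 23 at index 3 → [7, 24, 13, 23]
  23 < parent 24 at index 1, swap → [7, 23, 13, 24]
Insert 30:
  append 30 at index 4 → [7, 23, 13, 24, 30] (no swap needed)
Insert 2:
  append 2 at index 5 → [7, 23, 13, 24, 30, 2]
  2 < parent 13 at index 2, swap → [7, 23, 2, 24, 30, 13]
  2 < parent 7 at index 0, swap → [2, 23, 7, 24, 30, 13]
Insert 16:
  append 16 at index 6 → [2, 23, 7, 24, 30, 13, 16] (no swap needed)
Insert 28:
  append 28 at index 7 → [2, 23, 7, 24, 30, 13, 16, 28] (no swap needed)
Insert 17:
  append 17 at index 8 → [2, 23, 7, 24, 30, 13, 16, 28, 17]
  17 < parent 24 at index 3, swap → [2, 23, 7, 17, 30, 13, 16, 28, 24]
  17 < parent 23 at index 1, swap → [2, 17, 7, 23, 30, 13, 16, 28, 24]
Insert 19:
  append 19 at index 9 → [2, 17, 7, 23, 30, 13, 16, 28, 24, 19]
  19 < parent 30 at index 4, swap → [2, 17, 7, 23, 19, 13, 16, 28, 24, 30]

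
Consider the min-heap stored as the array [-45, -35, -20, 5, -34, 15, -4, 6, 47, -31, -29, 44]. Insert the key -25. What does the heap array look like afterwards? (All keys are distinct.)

[-45, -35, -25, 5, -34, -20, -4, 6, 47, -31, -29, 44, 15]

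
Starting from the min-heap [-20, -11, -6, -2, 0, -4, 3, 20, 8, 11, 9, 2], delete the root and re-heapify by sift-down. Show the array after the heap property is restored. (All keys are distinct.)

[-11, -2, -6, 2, 0, -4, 3, 20, 8, 11, 9]

remove root -20; move last element 2 to root → [2, -11, -6, -2, 0, -4, 3, 20, 8, 11, 9]
2 vs smaller child -11 at index 1, swap → [-11, 2, -6, -2, 0, -4, 3, 20, 8, 11, 9]
2 vs smaller child -2 at index 3, swap → [-11, -2, -6, 2, 0, -4, 3, 20, 8, 11, 9]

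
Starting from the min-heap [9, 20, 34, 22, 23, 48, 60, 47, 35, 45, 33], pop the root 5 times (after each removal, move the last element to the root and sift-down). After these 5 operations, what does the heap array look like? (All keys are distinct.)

extract-min #1 returns 9:
  remove root 9; move last element 33 to root → [33, 20, 34, 22, 23, 48, 60, 47, 35, 45]
  33 vs smaller child 20 at index 1, swap → [20, 33, 34, 22, 23, 48, 60, 47, 35, 45]
  33 vs smaller child 22 at index 3, swap → [20, 22, 34, 33, 23, 48, 60, 47, 35, 45]
extract-min #2 returns 20:
  remove root 20; move last element 45 to root → [45, 22, 34, 33, 23, 48, 60, 47, 35]
  45 vs smaller child 22 at index 1, swap → [22, 45, 34, 33, 23, 48, 60, 47, 35]
  45 vs smaller child 23 at index 4, swap → [22, 23, 34, 33, 45, 48, 60, 47, 35]
extract-min #3 returns 22:
  remove root 22; move last element 35 to root → [35, 23, 34, 33, 45, 48, 60, 47]
  35 vs smaller child 23 at index 1, swap → [23, 35, 34, 33, 45, 48, 60, 47]
  35 vs smaller child 33 at index 3, swap → [23, 33, 34, 35, 45, 48, 60, 47]
extract-min #4 returns 23:
  remove root 23; move last element 47 to root → [47, 33, 34, 35, 45, 48, 60]
  47 vs smaller child 33 at index 1, swap → [33, 47, 34, 35, 45, 48, 60]
  47 vs smaller child 35 at index 3, swap → [33, 35, 34, 47, 45, 48, 60]
extract-min #5 returns 33:
  remove root 33; move last element 60 to root → [60, 35, 34, 47, 45, 48]
  60 vs smaller child 34 at index 2, swap → [34, 35, 60, 47, 45, 48]
  60 vs only child 48 at index 5, swap → [34, 35, 48, 47, 45, 60]

[34, 35, 48, 47, 45, 60]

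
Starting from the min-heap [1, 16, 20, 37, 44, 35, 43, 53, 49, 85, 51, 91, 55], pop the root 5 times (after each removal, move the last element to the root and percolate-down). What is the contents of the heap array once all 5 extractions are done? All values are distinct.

[43, 44, 51, 49, 85, 91, 55, 53]

extract-min #1 returns 1:
  remove root 1; move last element 55 to root → [55, 16, 20, 37, 44, 35, 43, 53, 49, 85, 51, 91]
  55 vs smaller child 16 at index 1, swap → [16, 55, 20, 37, 44, 35, 43, 53, 49, 85, 51, 91]
  55 vs smaller child 37 at index 3, swap → [16, 37, 20, 55, 44, 35, 43, 53, 49, 85, 51, 91]
  55 vs smaller child 49 at index 8, swap → [16, 37, 20, 49, 44, 35, 43, 53, 55, 85, 51, 91]
extract-min #2 returns 16:
  remove root 16; move last element 91 to root → [91, 37, 20, 49, 44, 35, 43, 53, 55, 85, 51]
  91 vs smaller child 20 at index 2, swap → [20, 37, 91, 49, 44, 35, 43, 53, 55, 85, 51]
  91 vs smaller child 35 at index 5, swap → [20, 37, 35, 49, 44, 91, 43, 53, 55, 85, 51]
extract-min #3 returns 20:
  remove root 20; move last element 51 to root → [51, 37, 35, 49, 44, 91, 43, 53, 55, 85]
  51 vs smaller child 35 at index 2, swap → [35, 37, 51, 49, 44, 91, 43, 53, 55, 85]
  51 vs smaller child 43 at index 6, swap → [35, 37, 43, 49, 44, 91, 51, 53, 55, 85]
extract-min #4 returns 35:
  remove root 35; move last element 85 to root → [85, 37, 43, 49, 44, 91, 51, 53, 55]
  85 vs smaller child 37 at index 1, swap → [37, 85, 43, 49, 44, 91, 51, 53, 55]
  85 vs smaller child 44 at index 4, swap → [37, 44, 43, 49, 85, 91, 51, 53, 55]
extract-min #5 returns 37:
  remove root 37; move last element 55 to root → [55, 44, 43, 49, 85, 91, 51, 53]
  55 vs smaller child 43 at index 2, swap → [43, 44, 55, 49, 85, 91, 51, 53]
  55 vs smaller child 51 at index 6, swap → [43, 44, 51, 49, 85, 91, 55, 53]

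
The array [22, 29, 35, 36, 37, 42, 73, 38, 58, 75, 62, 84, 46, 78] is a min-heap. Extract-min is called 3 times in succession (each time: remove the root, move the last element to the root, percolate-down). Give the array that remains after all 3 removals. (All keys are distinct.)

extract-min #1 returns 22:
  remove root 22; move last element 78 to root → [78, 29, 35, 36, 37, 42, 73, 38, 58, 75, 62, 84, 46]
  78 vs smaller child 29 at index 1, swap → [29, 78, 35, 36, 37, 42, 73, 38, 58, 75, 62, 84, 46]
  78 vs smaller child 36 at index 3, swap → [29, 36, 35, 78, 37, 42, 73, 38, 58, 75, 62, 84, 46]
  78 vs smaller child 38 at index 7, swap → [29, 36, 35, 38, 37, 42, 73, 78, 58, 75, 62, 84, 46]
extract-min #2 returns 29:
  remove root 29; move last element 46 to root → [46, 36, 35, 38, 37, 42, 73, 78, 58, 75, 62, 84]
  46 vs smaller child 35 at index 2, swap → [35, 36, 46, 38, 37, 42, 73, 78, 58, 75, 62, 84]
  46 vs smaller child 42 at index 5, swap → [35, 36, 42, 38, 37, 46, 73, 78, 58, 75, 62, 84]
extract-min #3 returns 35:
  remove root 35; move last element 84 to root → [84, 36, 42, 38, 37, 46, 73, 78, 58, 75, 62]
  84 vs smaller child 36 at index 1, swap → [36, 84, 42, 38, 37, 46, 73, 78, 58, 75, 62]
  84 vs smaller child 37 at index 4, swap → [36, 37, 42, 38, 84, 46, 73, 78, 58, 75, 62]
  84 vs smaller child 62 at index 10, swap → [36, 37, 42, 38, 62, 46, 73, 78, 58, 75, 84]

[36, 37, 42, 38, 62, 46, 73, 78, 58, 75, 84]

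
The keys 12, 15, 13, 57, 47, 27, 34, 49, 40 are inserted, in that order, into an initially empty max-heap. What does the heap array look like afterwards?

Insert 12:
  append 12 at index 0 → [12] (no swap needed)
Insert 15:
  append 15 at index 1 → [12, 15]
  15 > parent 12 at index 0, swap → [15, 12]
Insert 13:
  append 13 at index 2 → [15, 12, 13] (no swap needed)
Insert 57:
  append 57 at index 3 → [15, 12, 13, 57]
  57 > parent 12 at index 1, swap → [15, 57, 13, 12]
  57 > parent 15 at index 0, swap → [57, 15, 13, 12]
Insert 47:
  append 47 at index 4 → [57, 15, 13, 12, 47]
  47 > parent 15 at index 1, swap → [57, 47, 13, 12, 15]
Insert 27:
  append 27 at index 5 → [57, 47, 13, 12, 15, 27]
  27 > parent 13 at index 2, swap → [57, 47, 27, 12, 15, 13]
Insert 34:
  append 34 at index 6 → [57, 47, 27, 12, 15, 13, 34]
  34 > parent 27 at index 2, swap → [57, 47, 34, 12, 15, 13, 27]
Insert 49:
  append 49 at index 7 → [57, 47, 34, 12, 15, 13, 27, 49]
  49 > parent 12 at index 3, swap → [57, 47, 34, 49, 15, 13, 27, 12]
  49 > parent 47 at index 1, swap → [57, 49, 34, 47, 15, 13, 27, 12]
Insert 40:
  append 40 at index 8 → [57, 49, 34, 47, 15, 13, 27, 12, 40] (no swap needed)

[57, 49, 34, 47, 15, 13, 27, 12, 40]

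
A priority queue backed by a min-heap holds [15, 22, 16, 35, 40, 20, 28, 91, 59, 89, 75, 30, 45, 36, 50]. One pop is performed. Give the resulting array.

[16, 22, 20, 35, 40, 30, 28, 91, 59, 89, 75, 50, 45, 36]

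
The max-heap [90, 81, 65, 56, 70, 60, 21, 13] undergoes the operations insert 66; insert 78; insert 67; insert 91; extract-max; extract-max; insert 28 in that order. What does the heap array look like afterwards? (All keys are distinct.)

insert 66:
  append 66 at index 8 → [90, 81, 65, 56, 70, 60, 21, 13, 66]
  66 > parent 56 at index 3, swap → [90, 81, 65, 66, 70, 60, 21, 13, 56]
insert 78:
  append 78 at index 9 → [90, 81, 65, 66, 70, 60, 21, 13, 56, 78]
  78 > parent 70 at index 4, swap → [90, 81, 65, 66, 78, 60, 21, 13, 56, 70]
insert 67:
  append 67 at index 10 → [90, 81, 65, 66, 78, 60, 21, 13, 56, 70, 67] (no swap needed)
insert 91:
  append 91 at index 11 → [90, 81, 65, 66, 78, 60, 21, 13, 56, 70, 67, 91]
  91 > parent 60 at index 5, swap → [90, 81, 65, 66, 78, 91, 21, 13, 56, 70, 67, 60]
  91 > parent 65 at index 2, swap → [90, 81, 91, 66, 78, 65, 21, 13, 56, 70, 67, 60]
  91 > parent 90 at index 0, swap → [91, 81, 90, 66, 78, 65, 21, 13, 56, 70, 67, 60]
extract-max → returns 91:
  remove root 91; move last element 60 to root → [60, 81, 90, 66, 78, 65, 21, 13, 56, 70, 67]
  60 vs larger child 90 at index 2, swap → [90, 81, 60, 66, 78, 65, 21, 13, 56, 70, 67]
  60 vs larger child 65 at index 5, swap → [90, 81, 65, 66, 78, 60, 21, 13, 56, 70, 67]
extract-max → returns 90:
  remove root 90; move last element 67 to root → [67, 81, 65, 66, 78, 60, 21, 13, 56, 70]
  67 vs larger child 81 at index 1, swap → [81, 67, 65, 66, 78, 60, 21, 13, 56, 70]
  67 vs larger child 78 at index 4, swap → [81, 78, 65, 66, 67, 60, 21, 13, 56, 70]
  67 vs only child 70 at index 9, swap → [81, 78, 65, 66, 70, 60, 21, 13, 56, 67]
insert 28:
  append 28 at index 10 → [81, 78, 65, 66, 70, 60, 21, 13, 56, 67, 28] (no swap needed)

[81, 78, 65, 66, 70, 60, 21, 13, 56, 67, 28]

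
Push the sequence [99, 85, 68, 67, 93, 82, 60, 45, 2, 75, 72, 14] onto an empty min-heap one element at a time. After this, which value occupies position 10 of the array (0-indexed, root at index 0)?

75

Insert 99:
  append 99 at index 0 → [99] (no swap needed)
Insert 85:
  append 85 at index 1 → [99, 85]
  85 < parent 99 at index 0, swap → [85, 99]
Insert 68:
  append 68 at index 2 → [85, 99, 68]
  68 < parent 85 at index 0, swap → [68, 99, 85]
Insert 67:
  append 67 at index 3 → [68, 99, 85, 67]
  67 < parent 99 at index 1, swap → [68, 67, 85, 99]
  67 < parent 68 at index 0, swap → [67, 68, 85, 99]
Insert 93:
  append 93 at index 4 → [67, 68, 85, 99, 93] (no swap needed)
Insert 82:
  append 82 at index 5 → [67, 68, 85, 99, 93, 82]
  82 < parent 85 at index 2, swap → [67, 68, 82, 99, 93, 85]
Insert 60:
  append 60 at index 6 → [67, 68, 82, 99, 93, 85, 60]
  60 < parent 82 at index 2, swap → [67, 68, 60, 99, 93, 85, 82]
  60 < parent 67 at index 0, swap → [60, 68, 67, 99, 93, 85, 82]
Insert 45:
  append 45 at index 7 → [60, 68, 67, 99, 93, 85, 82, 45]
  45 < parent 99 at index 3, swap → [60, 68, 67, 45, 93, 85, 82, 99]
  45 < parent 68 at index 1, swap → [60, 45, 67, 68, 93, 85, 82, 99]
  45 < parent 60 at index 0, swap → [45, 60, 67, 68, 93, 85, 82, 99]
Insert 2:
  append 2 at index 8 → [45, 60, 67, 68, 93, 85, 82, 99, 2]
  2 < parent 68 at index 3, swap → [45, 60, 67, 2, 93, 85, 82, 99, 68]
  2 < parent 60 at index 1, swap → [45, 2, 67, 60, 93, 85, 82, 99, 68]
  2 < parent 45 at index 0, swap → [2, 45, 67, 60, 93, 85, 82, 99, 68]
Insert 75:
  append 75 at index 9 → [2, 45, 67, 60, 93, 85, 82, 99, 68, 75]
  75 < parent 93 at index 4, swap → [2, 45, 67, 60, 75, 85, 82, 99, 68, 93]
Insert 72:
  append 72 at index 10 → [2, 45, 67, 60, 75, 85, 82, 99, 68, 93, 72]
  72 < parent 75 at index 4, swap → [2, 45, 67, 60, 72, 85, 82, 99, 68, 93, 75]
Insert 14:
  append 14 at index 11 → [2, 45, 67, 60, 72, 85, 82, 99, 68, 93, 75, 14]
  14 < parent 85 at index 5, swap → [2, 45, 67, 60, 72, 14, 82, 99, 68, 93, 75, 85]
  14 < parent 67 at index 2, swap → [2, 45, 14, 60, 72, 67, 82, 99, 68, 93, 75, 85]
resulting array: [2, 45, 14, 60, 72, 67, 82, 99, 68, 93, 75, 85]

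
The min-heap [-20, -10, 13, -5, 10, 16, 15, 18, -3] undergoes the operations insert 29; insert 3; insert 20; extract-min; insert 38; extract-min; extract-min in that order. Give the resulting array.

insert 29:
  append 29 at index 9 → [-20, -10, 13, -5, 10, 16, 15, 18, -3, 29] (no swap needed)
insert 3:
  append 3 at index 10 → [-20, -10, 13, -5, 10, 16, 15, 18, -3, 29, 3]
  3 < parent 10 at index 4, swap → [-20, -10, 13, -5, 3, 16, 15, 18, -3, 29, 10]
insert 20:
  append 20 at index 11 → [-20, -10, 13, -5, 3, 16, 15, 18, -3, 29, 10, 20] (no swap needed)
extract-min → returns -20:
  remove root -20; move last element 20 to root → [20, -10, 13, -5, 3, 16, 15, 18, -3, 29, 10]
  20 vs smaller child -10 at index 1, swap → [-10, 20, 13, -5, 3, 16, 15, 18, -3, 29, 10]
  20 vs smaller child -5 at index 3, swap → [-10, -5, 13, 20, 3, 16, 15, 18, -3, 29, 10]
  20 vs smaller child -3 at index 8, swap → [-10, -5, 13, -3, 3, 16, 15, 18, 20, 29, 10]
insert 38:
  append 38 at index 11 → [-10, -5, 13, -3, 3, 16, 15, 18, 20, 29, 10, 38] (no swap needed)
extract-min → returns -10:
  remove root -10; move last element 38 to root → [38, -5, 13, -3, 3, 16, 15, 18, 20, 29, 10]
  38 vs smaller child -5 at index 1, swap → [-5, 38, 13, -3, 3, 16, 15, 18, 20, 29, 10]
  38 vs smaller child -3 at index 3, swap → [-5, -3, 13, 38, 3, 16, 15, 18, 20, 29, 10]
  38 vs smaller child 18 at index 7, swap → [-5, -3, 13, 18, 3, 16, 15, 38, 20, 29, 10]
extract-min → returns -5:
  remove root -5; move last element 10 to root → [10, -3, 13, 18, 3, 16, 15, 38, 20, 29]
  10 vs smaller child -3 at index 1, swap → [-3, 10, 13, 18, 3, 16, 15, 38, 20, 29]
  10 vs smaller child 3 at index 4, swap → [-3, 3, 13, 18, 10, 16, 15, 38, 20, 29]

[-3, 3, 13, 18, 10, 16, 15, 38, 20, 29]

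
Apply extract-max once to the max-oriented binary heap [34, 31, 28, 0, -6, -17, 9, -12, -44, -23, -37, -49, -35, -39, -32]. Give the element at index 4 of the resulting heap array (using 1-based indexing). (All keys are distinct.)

remove root 34; move last element -32 to root → [-32, 31, 28, 0, -6, -17, 9, -12, -44, -23, -37, -49, -35, -39]
-32 vs larger child 31 at index 2, swap → [31, -32, 28, 0, -6, -17, 9, -12, -44, -23, -37, -49, -35, -39]
-32 vs larger child 0 at index 4, swap → [31, 0, 28, -32, -6, -17, 9, -12, -44, -23, -37, -49, -35, -39]
-32 vs larger child -12 at index 8, swap → [31, 0, 28, -12, -6, -17, 9, -32, -44, -23, -37, -49, -35, -39]
resulting array: [31, 0, 28, -12, -6, -17, 9, -32, -44, -23, -37, -49, -35, -39]

-12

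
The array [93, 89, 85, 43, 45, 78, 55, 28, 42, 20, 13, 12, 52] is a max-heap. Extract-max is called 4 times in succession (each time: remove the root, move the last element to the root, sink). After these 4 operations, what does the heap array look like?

extract-max #1 returns 93:
  remove root 93; move last element 52 to root → [52, 89, 85, 43, 45, 78, 55, 28, 42, 20, 13, 12]
  52 vs larger child 89 at index 1, swap → [89, 52, 85, 43, 45, 78, 55, 28, 42, 20, 13, 12]
extract-max #2 returns 89:
  remove root 89; move last element 12 to root → [12, 52, 85, 43, 45, 78, 55, 28, 42, 20, 13]
  12 vs larger child 85 at index 2, swap → [85, 52, 12, 43, 45, 78, 55, 28, 42, 20, 13]
  12 vs larger child 78 at index 5, swap → [85, 52, 78, 43, 45, 12, 55, 28, 42, 20, 13]
extract-max #3 returns 85:
  remove root 85; move last element 13 to root → [13, 52, 78, 43, 45, 12, 55, 28, 42, 20]
  13 vs larger child 78 at index 2, swap → [78, 52, 13, 43, 45, 12, 55, 28, 42, 20]
  13 vs larger child 55 at index 6, swap → [78, 52, 55, 43, 45, 12, 13, 28, 42, 20]
extract-max #4 returns 78:
  remove root 78; move last element 20 to root → [20, 52, 55, 43, 45, 12, 13, 28, 42]
  20 vs larger child 55 at index 2, swap → [55, 52, 20, 43, 45, 12, 13, 28, 42]

[55, 52, 20, 43, 45, 12, 13, 28, 42]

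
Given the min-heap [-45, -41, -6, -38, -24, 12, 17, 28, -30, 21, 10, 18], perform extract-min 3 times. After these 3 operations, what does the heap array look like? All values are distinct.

[-30, -24, -6, 10, 21, 12, 17, 28, 18]

extract-min #1 returns -45:
  remove root -45; move last element 18 to root → [18, -41, -6, -38, -24, 12, 17, 28, -30, 21, 10]
  18 vs smaller child -41 at index 1, swap → [-41, 18, -6, -38, -24, 12, 17, 28, -30, 21, 10]
  18 vs smaller child -38 at index 3, swap → [-41, -38, -6, 18, -24, 12, 17, 28, -30, 21, 10]
  18 vs smaller child -30 at index 8, swap → [-41, -38, -6, -30, -24, 12, 17, 28, 18, 21, 10]
extract-min #2 returns -41:
  remove root -41; move last element 10 to root → [10, -38, -6, -30, -24, 12, 17, 28, 18, 21]
  10 vs smaller child -38 at index 1, swap → [-38, 10, -6, -30, -24, 12, 17, 28, 18, 21]
  10 vs smaller child -30 at index 3, swap → [-38, -30, -6, 10, -24, 12, 17, 28, 18, 21]
extract-min #3 returns -38:
  remove root -38; move last element 21 to root → [21, -30, -6, 10, -24, 12, 17, 28, 18]
  21 vs smaller child -30 at index 1, swap → [-30, 21, -6, 10, -24, 12, 17, 28, 18]
  21 vs smaller child -24 at index 4, swap → [-30, -24, -6, 10, 21, 12, 17, 28, 18]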